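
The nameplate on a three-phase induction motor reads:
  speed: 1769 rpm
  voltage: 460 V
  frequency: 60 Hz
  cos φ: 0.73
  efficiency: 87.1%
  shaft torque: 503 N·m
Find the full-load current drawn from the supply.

ω = 2π×1769/60 = 185.2 rad/s; P_out = τω = 503 × 185.2 = 93156 W
P_in = P_out / η = 93156 / 0.871 = 106953 W
I_L = P_in / (√3·V_L·cosφ) = 106953 / (1.732 × 460 × 0.73) = 184 A

184 A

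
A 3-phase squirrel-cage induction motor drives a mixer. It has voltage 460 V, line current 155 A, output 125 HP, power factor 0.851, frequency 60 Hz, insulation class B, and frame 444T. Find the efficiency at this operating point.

P_out = 125 × 746 = 93250 W
P_in = √3·V_L·I_L·cosφ = 1.732 × 460 × 155 × 0.851 = 105091 W
η = P_out / P_in = 93250 / 105091 = 0.887 = 88.7%

88.7 %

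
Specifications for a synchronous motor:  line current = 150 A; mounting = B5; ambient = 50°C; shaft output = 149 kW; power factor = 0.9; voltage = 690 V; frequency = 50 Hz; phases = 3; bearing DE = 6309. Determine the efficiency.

92.4 %

P_out = 149 kW = 149000 W
P_in = √3·V_L·I_L·cosφ = 1.732 × 690 × 150 × 0.9 = 161336 W
η = P_out / P_in = 149000 / 161336 = 0.924 = 92.4%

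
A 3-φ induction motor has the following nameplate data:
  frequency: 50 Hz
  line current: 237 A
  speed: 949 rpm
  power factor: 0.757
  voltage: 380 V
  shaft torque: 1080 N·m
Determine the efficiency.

90.9 %

ω = 2π × 949/60 = 99.38 rad/s; P_out = τω = 1080 × 99.38 = 107330 W
P_in = √3·V_L·I_L·cosφ = 1.732 × 380 × 237 × 0.757 = 118080 W
η = P_out / P_in = 107330 / 118080 = 0.909 = 90.9%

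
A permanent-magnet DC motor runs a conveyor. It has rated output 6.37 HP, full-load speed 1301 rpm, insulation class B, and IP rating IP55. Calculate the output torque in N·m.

P_out = 6.37 × 746 = 4752 W
ω = 2π × 1301/60 = 136.2 rad/s
τ = P_out/ω = 4752/136.2 = 34.9 N·m

34.9 N·m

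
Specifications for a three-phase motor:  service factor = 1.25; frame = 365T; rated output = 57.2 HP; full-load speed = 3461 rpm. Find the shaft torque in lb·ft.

86.8 lb·ft

P_out = 57.2 × 746 = 42671 W
ω = 2π × 3461/60 = 362.4 rad/s
τ = P_out/ω = 42671/362.4 = 117.7 N·m
In lb·ft: 117.7/1.356 = 86.8 lb·ft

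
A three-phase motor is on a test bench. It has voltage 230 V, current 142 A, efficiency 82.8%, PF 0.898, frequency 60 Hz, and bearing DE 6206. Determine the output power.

P_in = √3·V·I·cosφ = 1.732 × 230 × 142 × 0.898 = 50797 W
P_out = η·P_in = 0.828 × 50797 = 42060 W

42.1 kW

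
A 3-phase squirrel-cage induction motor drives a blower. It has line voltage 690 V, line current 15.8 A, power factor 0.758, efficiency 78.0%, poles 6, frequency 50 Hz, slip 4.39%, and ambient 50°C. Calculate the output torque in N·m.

P_in = √3·V·I·cosφ = 1.732 × 690 × 15.8 × 0.758 = 14313 W
P_out = η·P_in = 0.78 × 14313 = 11164 W
n_s = 120×50/6 = 1000 rpm; n = 1000×(1−0.0439) = 956 rpm
ω = 2π×956/60 = 100.1 rad/s
τ = P_out/ω = 11164/100.1 = 112 N·m

112 N·m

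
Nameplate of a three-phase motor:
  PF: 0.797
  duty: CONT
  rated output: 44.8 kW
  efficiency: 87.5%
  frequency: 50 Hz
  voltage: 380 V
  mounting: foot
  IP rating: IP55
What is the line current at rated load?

97.6 A

P_out = 44.8 kW = 44800 W
P_in = P_out / η = 44800 / 0.875 = 51200 W
I_L = P_in / (√3·V_L·cosφ) = 51200 / (1.732 × 380 × 0.797) = 97.6 A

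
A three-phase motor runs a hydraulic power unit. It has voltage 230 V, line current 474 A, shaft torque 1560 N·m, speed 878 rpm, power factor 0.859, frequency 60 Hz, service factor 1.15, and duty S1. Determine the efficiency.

88.4 %

ω = 2π × 878/60 = 91.94 rad/s; P_out = τω = 1560 × 91.94 = 143426 W
P_in = √3·V_L·I_L·cosφ = 1.732 × 230 × 474 × 0.859 = 162199 W
η = P_out / P_in = 143426 / 162199 = 0.884 = 88.4%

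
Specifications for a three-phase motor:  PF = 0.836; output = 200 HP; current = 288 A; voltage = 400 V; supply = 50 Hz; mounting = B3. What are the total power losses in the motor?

P_in = √3·V·I·cosφ = 1.732×400×288×0.836 = 166804 W
P_out = 200×746 = 149200 W
Losses = P_in − P_out = 166804 − 149200 = 17604 W

17600 W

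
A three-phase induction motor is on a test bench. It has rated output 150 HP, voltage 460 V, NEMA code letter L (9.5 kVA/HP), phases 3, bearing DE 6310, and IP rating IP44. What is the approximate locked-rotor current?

S_LR = 9.5 × 150 = 1425 kVA
I_LR = S_LR/(√3·V_L) = 1425000/(1.732×460) = 1790 A

1790 A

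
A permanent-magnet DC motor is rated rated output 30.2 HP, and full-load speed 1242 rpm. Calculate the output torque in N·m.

P_out = 30.2 × 746 = 22529 W
ω = 2π × 1242/60 = 130.1 rad/s
τ = P_out/ω = 22529/130.1 = 173 N·m

173 N·m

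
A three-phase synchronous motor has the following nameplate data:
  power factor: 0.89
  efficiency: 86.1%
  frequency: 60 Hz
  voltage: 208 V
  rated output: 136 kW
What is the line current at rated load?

493 A

P_out = 136 kW = 136000 W
P_in = P_out / η = 136000 / 0.861 = 157956 W
I_L = P_in / (√3·V_L·cosφ) = 157956 / (1.732 × 208 × 0.89) = 493 A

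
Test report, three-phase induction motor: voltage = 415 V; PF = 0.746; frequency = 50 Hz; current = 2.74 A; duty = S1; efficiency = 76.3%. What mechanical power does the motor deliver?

P_in = √3·V·I·cosφ = 1.732 × 415 × 2.74 × 0.746 = 1469 W
P_out = η·P_in = 0.763 × 1469 = 1121 W

1.12 kW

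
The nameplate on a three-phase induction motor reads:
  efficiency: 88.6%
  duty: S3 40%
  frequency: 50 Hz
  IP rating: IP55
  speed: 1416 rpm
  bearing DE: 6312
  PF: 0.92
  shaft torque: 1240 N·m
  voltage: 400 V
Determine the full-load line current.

326 A

ω = 2π×1416/60 = 148.3 rad/s; P_out = τω = 1240 × 148.3 = 183892 W
P_in = P_out / η = 183892 / 0.886 = 207553 W
I_L = P_in / (√3·V_L·cosφ) = 207553 / (1.732 × 400 × 0.92) = 326 A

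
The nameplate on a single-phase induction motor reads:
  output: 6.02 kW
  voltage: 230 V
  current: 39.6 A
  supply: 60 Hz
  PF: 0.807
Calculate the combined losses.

P_in = V·I·cosφ = 230×39.6×0.807 = 7350 W
P_out = 6020 W
Losses = P_in − P_out = 7350 − 6020 = 1330 W

1330 W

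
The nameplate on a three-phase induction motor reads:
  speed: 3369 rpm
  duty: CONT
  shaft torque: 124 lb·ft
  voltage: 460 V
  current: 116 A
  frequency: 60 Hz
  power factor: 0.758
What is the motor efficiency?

τ = 124 lb·ft × 1.356 = 168.1 N·m
ω = 2π × 3369/60 = 352.8 rad/s; P_out = τω = 168.1 × 352.8 = 59306 W
P_in = √3·V_L·I_L·cosφ = 1.732 × 460 × 116 × 0.758 = 70054 W
η = P_out / P_in = 59306 / 70054 = 0.847 = 84.7%

84.7 %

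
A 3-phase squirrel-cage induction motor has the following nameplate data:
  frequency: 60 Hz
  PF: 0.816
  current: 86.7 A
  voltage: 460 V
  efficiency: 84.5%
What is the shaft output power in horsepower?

63.8 HP

P_in = √3·V·I·cosφ = 1.732 × 460 × 86.7 × 0.816 = 56366 W
P_out = η·P_in = 0.845 × 56366 = 47629 W
= 47629/746 = 63.8 HP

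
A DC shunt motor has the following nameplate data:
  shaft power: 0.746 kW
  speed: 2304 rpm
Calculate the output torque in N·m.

3.09 N·m

ω = 2π × 2304/60 = 241.3 rad/s
τ = P/ω = 746/241.3 = 3.09 N·m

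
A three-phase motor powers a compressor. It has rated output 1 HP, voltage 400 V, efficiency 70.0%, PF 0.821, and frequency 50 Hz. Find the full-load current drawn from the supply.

1.87 A

P_out = 1 × 746 = 746 W
P_in = P_out / η = 746 / 0.700 = 1066 W
I_L = P_in / (√3·V_L·cosφ) = 1066 / (1.732 × 400 × 0.821) = 1.87 A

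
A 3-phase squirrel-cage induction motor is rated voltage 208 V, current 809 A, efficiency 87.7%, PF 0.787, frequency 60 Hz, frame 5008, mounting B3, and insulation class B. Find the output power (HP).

P_in = √3·V·I·cosφ = 1.732 × 208 × 809 × 0.787 = 229369 W
P_out = η·P_in = 0.877 × 229369 = 201157 W
= 201157/746 = 270 HP

270 HP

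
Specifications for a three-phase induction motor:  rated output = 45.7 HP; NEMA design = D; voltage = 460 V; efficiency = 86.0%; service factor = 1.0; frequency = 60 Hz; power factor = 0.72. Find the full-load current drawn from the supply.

69.1 A

P_out = 45.7 × 746 = 34092 W
P_in = P_out / η = 34092 / 0.860 = 39642 W
I_L = P_in / (√3·V_L·cosφ) = 39642 / (1.732 × 460 × 0.72) = 69.1 A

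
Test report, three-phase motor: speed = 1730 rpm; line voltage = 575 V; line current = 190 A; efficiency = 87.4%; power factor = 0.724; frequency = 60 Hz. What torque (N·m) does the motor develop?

661 N·m

P_in = √3·V·I·cosφ = 1.732 × 575 × 190 × 0.724 = 136996 W
P_out = η·P_in = 0.874 × 136996 = 119735 W
n = 1730 rpm
ω = 2π×1730/60 = 181.2 rad/s
τ = P_out/ω = 119735/181.2 = 661 N·m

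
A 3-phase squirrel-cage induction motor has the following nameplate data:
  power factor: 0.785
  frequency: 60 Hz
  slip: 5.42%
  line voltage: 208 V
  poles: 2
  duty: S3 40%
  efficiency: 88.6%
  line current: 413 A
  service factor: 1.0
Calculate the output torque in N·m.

290 N·m

P_in = √3·V·I·cosφ = 1.732 × 208 × 413 × 0.785 = 116797 W
P_out = η·P_in = 0.886 × 116797 = 103482 W
n_s = 120×60/2 = 3600 rpm; n = 3600×(1−0.0542) = 3405 rpm
ω = 2π×3405/60 = 356.6 rad/s
τ = P_out/ω = 103482/356.6 = 290 N·m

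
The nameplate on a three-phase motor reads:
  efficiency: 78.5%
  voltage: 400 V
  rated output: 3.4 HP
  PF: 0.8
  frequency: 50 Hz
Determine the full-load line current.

5.83 A

P_out = 3.4 × 746 = 2536 W
P_in = P_out / η = 2536 / 0.785 = 3231 W
I_L = P_in / (√3·V_L·cosφ) = 3231 / (1.732 × 400 × 0.8) = 5.83 A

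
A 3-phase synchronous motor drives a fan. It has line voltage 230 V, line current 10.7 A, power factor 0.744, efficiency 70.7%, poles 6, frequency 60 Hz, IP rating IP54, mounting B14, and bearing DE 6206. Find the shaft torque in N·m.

P_in = √3·V·I·cosφ = 1.732 × 230 × 10.7 × 0.744 = 3171 W
P_out = η·P_in = 0.707 × 3171 = 2242 W
n = n_s = 120×60/6 = 1200 rpm (synchronous)
ω = 2π×1200/60 = 125.7 rad/s
τ = P_out/ω = 2242/125.7 = 17.8 N·m

17.8 N·m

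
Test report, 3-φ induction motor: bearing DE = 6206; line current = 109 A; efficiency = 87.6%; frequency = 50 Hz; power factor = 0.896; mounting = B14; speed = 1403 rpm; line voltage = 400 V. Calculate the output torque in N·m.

403 N·m

P_in = √3·V·I·cosφ = 1.732 × 400 × 109 × 0.896 = 67662 W
P_out = η·P_in = 0.876 × 67662 = 59272 W
n = 1403 rpm
ω = 2π×1403/60 = 146.9 rad/s
τ = P_out/ω = 59272/146.9 = 403 N·m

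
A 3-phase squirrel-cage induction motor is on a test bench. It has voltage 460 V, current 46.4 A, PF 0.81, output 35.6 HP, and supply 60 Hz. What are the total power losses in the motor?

P_in = √3·V·I·cosφ = 1.732×460×46.4×0.81 = 29944 W
P_out = 35.6×746 = 26558 W
Losses = P_in − P_out = 29944 − 26558 = 3386 W

3390 W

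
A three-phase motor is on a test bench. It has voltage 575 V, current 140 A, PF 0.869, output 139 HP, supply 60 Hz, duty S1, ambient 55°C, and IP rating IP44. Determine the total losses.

P_in = √3·V·I·cosφ = 1.732×575×140×0.869 = 121161 W
P_out = 139×746 = 103694 W
Losses = P_in − P_out = 121161 − 103694 = 17467 W

17.5 kW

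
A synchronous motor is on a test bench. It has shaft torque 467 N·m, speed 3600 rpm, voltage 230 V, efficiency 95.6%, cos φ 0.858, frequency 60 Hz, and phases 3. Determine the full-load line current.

ω = 2π×3600/60 = 377 rad/s; P_out = τω = 467 × 377 = 176059 W
P_in = P_out / η = 176059 / 0.956 = 184162 W
I_L = P_in / (√3·V_L·cosφ) = 184162 / (1.732 × 230 × 0.858) = 539 A

539 A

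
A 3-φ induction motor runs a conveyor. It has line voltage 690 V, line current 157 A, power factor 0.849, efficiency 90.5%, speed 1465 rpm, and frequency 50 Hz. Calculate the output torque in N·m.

P_in = √3·V·I·cosφ = 1.732 × 690 × 157 × 0.849 = 159296 W
P_out = η·P_in = 0.905 × 159296 = 144163 W
n = 1465 rpm
ω = 2π×1465/60 = 153.4 rad/s
τ = P_out/ω = 144163/153.4 = 940 N·m

940 N·m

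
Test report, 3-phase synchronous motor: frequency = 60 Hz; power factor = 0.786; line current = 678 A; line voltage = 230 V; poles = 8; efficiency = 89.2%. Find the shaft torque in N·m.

P_in = √3·V·I·cosφ = 1.732 × 230 × 678 × 0.786 = 212289 W
P_out = η·P_in = 0.892 × 212289 = 189362 W
n = n_s = 120×60/8 = 900 rpm (synchronous)
ω = 2π×900/60 = 94.25 rad/s
τ = P_out/ω = 189362/94.25 = 2010 N·m

2010 N·m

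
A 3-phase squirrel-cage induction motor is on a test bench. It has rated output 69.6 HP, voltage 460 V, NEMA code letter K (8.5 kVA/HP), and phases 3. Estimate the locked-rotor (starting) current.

S_LR = 8.5 × 69.6 = 591.6 kVA
I_LR = S_LR/(√3·V_L) = 591600/(1.732×460) = 743 A

743 A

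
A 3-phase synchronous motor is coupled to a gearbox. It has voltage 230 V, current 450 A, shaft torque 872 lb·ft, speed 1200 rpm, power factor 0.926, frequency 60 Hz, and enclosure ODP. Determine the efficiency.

τ = 872 lb·ft × 1.356 = 1182 N·m
ω = 2π × 1200/60 = 125.7 rad/s; P_out = τω = 1182 × 125.7 = 148577 W
P_in = √3·V_L·I_L·cosφ = 1.732 × 230 × 450 × 0.926 = 165997 W
η = P_out / P_in = 148577 / 165997 = 0.895 = 89.5%

89.5 %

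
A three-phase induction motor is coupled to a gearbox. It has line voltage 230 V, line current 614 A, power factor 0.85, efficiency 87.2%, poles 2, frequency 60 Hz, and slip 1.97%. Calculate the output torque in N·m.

491 N·m

P_in = √3·V·I·cosφ = 1.732 × 230 × 614 × 0.85 = 207904 W
P_out = η·P_in = 0.872 × 207904 = 181292 W
n_s = 120×60/2 = 3600 rpm; n = 3600×(1−0.0197) = 3529 rpm
ω = 2π×3529/60 = 369.6 rad/s
τ = P_out/ω = 181292/369.6 = 491 N·m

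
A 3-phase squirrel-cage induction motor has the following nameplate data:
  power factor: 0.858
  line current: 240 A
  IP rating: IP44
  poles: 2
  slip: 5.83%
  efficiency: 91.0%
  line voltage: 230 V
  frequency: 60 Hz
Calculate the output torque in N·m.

210 N·m

P_in = √3·V·I·cosφ = 1.732 × 230 × 240 × 0.858 = 82030 W
P_out = η·P_in = 0.91 × 82030 = 74647 W
n_s = 120×60/2 = 3600 rpm; n = 3600×(1−0.0583) = 3390 rpm
ω = 2π×3390/60 = 355 rad/s
τ = P_out/ω = 74647/355 = 210 N·m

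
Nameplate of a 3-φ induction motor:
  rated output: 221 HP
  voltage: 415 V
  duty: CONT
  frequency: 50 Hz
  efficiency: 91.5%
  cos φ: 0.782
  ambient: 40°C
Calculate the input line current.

321 A

P_out = 221 × 746 = 164866 W
P_in = P_out / η = 164866 / 0.915 = 180181 W
I_L = P_in / (√3·V_L·cosφ) = 180181 / (1.732 × 415 × 0.782) = 321 A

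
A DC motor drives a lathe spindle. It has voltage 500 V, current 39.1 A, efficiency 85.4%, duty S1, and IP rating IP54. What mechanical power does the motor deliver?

16.7 kW

P_in = V·I = 500 × 39.1 = 19550 W
P_out = η·P_in = 0.854 × 19550 = 16696 W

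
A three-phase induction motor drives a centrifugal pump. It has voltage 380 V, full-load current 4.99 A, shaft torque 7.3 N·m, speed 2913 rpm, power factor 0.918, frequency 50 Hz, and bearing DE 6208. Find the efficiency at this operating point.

ω = 2π × 2913/60 = 305 rad/s; P_out = τω = 7.3 × 305 = 2227 W
P_in = √3·V_L·I_L·cosφ = 1.732 × 380 × 4.99 × 0.918 = 3015 W
η = P_out / P_in = 2227 / 3015 = 0.739 = 73.9%

73.9 %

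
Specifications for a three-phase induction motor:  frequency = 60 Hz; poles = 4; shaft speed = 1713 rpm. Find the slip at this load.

n_s = 120f/p = 120×60/4 = 1800 rpm
s = (n_s − n)/n_s = (1800 − 1713)/1800 = 0.0483

4.8 %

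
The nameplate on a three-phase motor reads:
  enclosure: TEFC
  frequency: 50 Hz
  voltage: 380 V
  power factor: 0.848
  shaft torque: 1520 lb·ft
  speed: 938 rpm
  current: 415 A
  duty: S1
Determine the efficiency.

τ = 1520 lb·ft × 1.356 = 2061 N·m
ω = 2π × 938/60 = 98.23 rad/s; P_out = τω = 2061 × 98.23 = 202452 W
P_in = √3·V_L·I_L·cosφ = 1.732 × 380 × 415 × 0.848 = 231620 W
η = P_out / P_in = 202452 / 231620 = 0.874 = 87.4%

87.4 %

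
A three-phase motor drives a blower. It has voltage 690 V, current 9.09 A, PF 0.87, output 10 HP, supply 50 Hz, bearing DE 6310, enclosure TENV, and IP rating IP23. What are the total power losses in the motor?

1990 W

P_in = √3·V·I·cosφ = 1.732×690×9.09×0.87 = 9451 W
P_out = 10×746 = 7460 W
Losses = P_in − P_out = 9451 − 7460 = 1991 W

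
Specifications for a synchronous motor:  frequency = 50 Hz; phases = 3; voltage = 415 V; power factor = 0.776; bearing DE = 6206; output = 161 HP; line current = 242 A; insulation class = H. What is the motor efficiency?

89.0 %

P_out = 161 × 746 = 120106 W
P_in = √3·V_L·I_L·cosφ = 1.732 × 415 × 242 × 0.776 = 134981 W
η = P_out / P_in = 120106 / 134981 = 0.890 = 89.0%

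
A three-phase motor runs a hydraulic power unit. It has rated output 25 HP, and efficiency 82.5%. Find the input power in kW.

P_out = 25 × 746 = 18650 W
P_in = P_out/η = 18650/0.825 = 22606 W = 22.6 kW

22.6 kW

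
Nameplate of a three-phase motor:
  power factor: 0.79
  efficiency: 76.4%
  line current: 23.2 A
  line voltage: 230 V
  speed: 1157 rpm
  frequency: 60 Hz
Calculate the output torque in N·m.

46 N·m

P_in = √3·V·I·cosφ = 1.732 × 230 × 23.2 × 0.79 = 7301 W
P_out = η·P_in = 0.764 × 7301 = 5578 W
n = 1157 rpm
ω = 2π×1157/60 = 121.2 rad/s
τ = P_out/ω = 5578/121.2 = 46 N·m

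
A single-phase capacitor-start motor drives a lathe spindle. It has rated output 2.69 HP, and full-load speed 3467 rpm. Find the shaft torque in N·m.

P_out = 2.69 × 746 = 2007 W
ω = 2π × 3467/60 = 363.1 rad/s
τ = P_out/ω = 2007/363.1 = 5.53 N·m

5.53 N·m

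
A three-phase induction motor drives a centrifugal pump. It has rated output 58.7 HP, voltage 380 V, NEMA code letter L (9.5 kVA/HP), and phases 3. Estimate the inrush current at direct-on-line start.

S_LR = 9.5 × 58.7 = 557.65 kVA
I_LR = S_LR/(√3·V_L) = 557650/(1.732×380) = 847 A

847 A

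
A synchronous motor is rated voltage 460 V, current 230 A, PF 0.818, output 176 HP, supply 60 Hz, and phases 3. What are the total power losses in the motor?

18.6 kW

P_in = √3·V·I·cosφ = 1.732×460×230×0.818 = 149895 W
P_out = 176×746 = 131296 W
Losses = P_in − P_out = 149895 − 131296 = 18599 W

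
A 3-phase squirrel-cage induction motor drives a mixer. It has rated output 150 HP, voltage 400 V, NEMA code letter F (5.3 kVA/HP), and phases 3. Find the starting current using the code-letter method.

1150 A

S_LR = 5.3 × 150 = 795 kVA
I_LR = S_LR/(√3·V_L) = 795000/(1.732×400) = 1150 A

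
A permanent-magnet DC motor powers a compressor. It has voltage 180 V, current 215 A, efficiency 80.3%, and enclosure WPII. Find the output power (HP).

41.7 HP

P_in = V·I = 180 × 215 = 38700 W
P_out = η·P_in = 0.803 × 38700 = 31076 W
= 31076/746 = 41.7 HP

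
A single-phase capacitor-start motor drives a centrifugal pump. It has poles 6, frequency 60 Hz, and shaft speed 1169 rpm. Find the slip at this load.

2.58 %

n_s = 120f/p = 120×60/6 = 1200 rpm
s = (n_s − n)/n_s = (1200 − 1169)/1200 = 0.0258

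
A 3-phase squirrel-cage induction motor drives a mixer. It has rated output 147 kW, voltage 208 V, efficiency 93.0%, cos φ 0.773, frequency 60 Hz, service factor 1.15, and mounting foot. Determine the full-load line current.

P_out = 147 kW = 147000 W
P_in = P_out / η = 147000 / 0.930 = 158065 W
I_L = P_in / (√3·V_L·cosφ) = 158065 / (1.732 × 208 × 0.773) = 568 A

568 A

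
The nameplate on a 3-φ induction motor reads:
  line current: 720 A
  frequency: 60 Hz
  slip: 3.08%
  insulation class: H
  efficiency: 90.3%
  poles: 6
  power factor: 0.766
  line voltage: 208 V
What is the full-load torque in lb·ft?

P_in = √3·V·I·cosφ = 1.732 × 208 × 720 × 0.766 = 198688 W
P_out = η·P_in = 0.903 × 198688 = 179415 W
n_s = 120×60/6 = 1200 rpm; n = 1200×(1−0.0308) = 1163 rpm
ω = 2π×1163/60 = 121.8 rad/s
τ = P_out/ω = 179415/121.8 = 1473 N·m
In lb·ft: 1473/1.356 = 1090 lb·ft

1090 lb·ft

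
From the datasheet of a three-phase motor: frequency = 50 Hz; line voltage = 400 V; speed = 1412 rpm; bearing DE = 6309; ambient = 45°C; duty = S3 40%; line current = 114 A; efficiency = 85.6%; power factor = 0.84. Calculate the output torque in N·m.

384 N·m

P_in = √3·V·I·cosφ = 1.732 × 400 × 114 × 0.84 = 66343 W
P_out = η·P_in = 0.856 × 66343 = 56790 W
n = 1412 rpm
ω = 2π×1412/60 = 147.9 rad/s
τ = P_out/ω = 56790/147.9 = 384 N·m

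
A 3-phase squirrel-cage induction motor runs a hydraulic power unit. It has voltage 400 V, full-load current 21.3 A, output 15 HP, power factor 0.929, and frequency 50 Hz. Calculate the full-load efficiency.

81.6 %

P_out = 15 × 746 = 11190 W
P_in = √3·V_L·I_L·cosφ = 1.732 × 400 × 21.3 × 0.929 = 13709 W
η = P_out / P_in = 11190 / 13709 = 0.816 = 81.6%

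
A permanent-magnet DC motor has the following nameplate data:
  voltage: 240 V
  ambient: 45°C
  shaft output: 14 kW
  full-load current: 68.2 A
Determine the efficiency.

85.5 %

P_out = 14 kW = 14000 W
P_in = V·I = 240 × 68.2 = 16368 W
η = P_out / P_in = 14000 / 16368 = 0.855 = 85.5%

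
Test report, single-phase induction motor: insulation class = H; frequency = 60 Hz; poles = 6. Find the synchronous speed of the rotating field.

n_s = 120f/p = 120×60/6 = 1200 rpm

1200 rpm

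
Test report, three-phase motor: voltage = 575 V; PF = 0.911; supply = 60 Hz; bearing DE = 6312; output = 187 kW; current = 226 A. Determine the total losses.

P_in = √3·V·I·cosφ = 1.732×575×226×0.911 = 205042 W
P_out = 187000 W
Losses = P_in − P_out = 205042 − 187000 = 18042 W

18000 W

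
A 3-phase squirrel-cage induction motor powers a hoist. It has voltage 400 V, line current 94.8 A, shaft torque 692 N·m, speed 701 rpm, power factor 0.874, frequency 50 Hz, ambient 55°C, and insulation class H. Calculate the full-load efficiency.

88.5 %

ω = 2π × 701/60 = 73.41 rad/s; P_out = τω = 692 × 73.41 = 50800 W
P_in = √3·V_L·I_L·cosφ = 1.732 × 400 × 94.8 × 0.874 = 57402 W
η = P_out / P_in = 50800 / 57402 = 0.885 = 88.5%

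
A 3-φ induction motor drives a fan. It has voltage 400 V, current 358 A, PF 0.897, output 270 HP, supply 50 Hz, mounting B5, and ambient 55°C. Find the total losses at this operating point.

21100 W

P_in = √3·V·I·cosφ = 1.732×400×358×0.897 = 222476 W
P_out = 270×746 = 201420 W
Losses = P_in − P_out = 222476 − 201420 = 21056 W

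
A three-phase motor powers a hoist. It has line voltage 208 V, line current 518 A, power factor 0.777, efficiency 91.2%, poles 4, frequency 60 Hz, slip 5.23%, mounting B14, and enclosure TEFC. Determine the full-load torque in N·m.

740 N·m

P_in = √3·V·I·cosφ = 1.732 × 208 × 518 × 0.777 = 144998 W
P_out = η·P_in = 0.912 × 144998 = 132238 W
n_s = 120×60/4 = 1800 rpm; n = 1800×(1−0.0523) = 1706 rpm
ω = 2π×1706/60 = 178.7 rad/s
τ = P_out/ω = 132238/178.7 = 740 N·m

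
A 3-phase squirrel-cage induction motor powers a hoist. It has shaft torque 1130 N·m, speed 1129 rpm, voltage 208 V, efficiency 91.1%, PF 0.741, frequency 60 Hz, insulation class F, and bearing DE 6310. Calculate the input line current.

549 A

ω = 2π×1129/60 = 118.2 rad/s; P_out = τω = 1130 × 118.2 = 133566 W
P_in = P_out / η = 133566 / 0.911 = 146615 W
I_L = P_in / (√3·V_L·cosφ) = 146615 / (1.732 × 208 × 0.741) = 549 A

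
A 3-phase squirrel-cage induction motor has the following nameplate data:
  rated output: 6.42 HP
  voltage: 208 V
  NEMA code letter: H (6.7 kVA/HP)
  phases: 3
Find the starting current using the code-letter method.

S_LR = 6.7 × 6.42 = 43.014 kVA
I_LR = S_LR/(√3·V_L) = 43014/(1.732×208) = 119 A

119 A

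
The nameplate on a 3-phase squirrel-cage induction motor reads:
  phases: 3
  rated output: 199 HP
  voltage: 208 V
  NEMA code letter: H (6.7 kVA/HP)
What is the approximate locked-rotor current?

3700 A

S_LR = 6.7 × 199 = 1333.3 kVA
I_LR = S_LR/(√3·V_L) = 1333300/(1.732×208) = 3700 A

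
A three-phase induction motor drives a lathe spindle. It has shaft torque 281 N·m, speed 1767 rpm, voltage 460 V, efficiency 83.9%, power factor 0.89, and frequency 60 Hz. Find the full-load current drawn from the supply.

ω = 2π×1767/60 = 185 rad/s; P_out = τω = 281 × 185 = 51985 W
P_in = P_out / η = 51985 / 0.839 = 61961 W
I_L = P_in / (√3·V_L·cosφ) = 61961 / (1.732 × 460 × 0.89) = 87.4 A

87.4 A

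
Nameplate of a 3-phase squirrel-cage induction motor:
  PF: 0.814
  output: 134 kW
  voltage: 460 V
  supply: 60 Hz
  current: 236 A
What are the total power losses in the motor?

P_in = √3·V·I·cosφ = 1.732×460×236×0.814 = 153053 W
P_out = 134000 W
Losses = P_in − P_out = 153053 − 134000 = 19053 W

19100 W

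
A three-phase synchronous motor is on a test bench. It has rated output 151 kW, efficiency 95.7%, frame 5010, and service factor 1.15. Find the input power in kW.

158 kW

P_out = 151000 W
P_in = P_out/η = 151000/0.957 = 157785 W = 158 kW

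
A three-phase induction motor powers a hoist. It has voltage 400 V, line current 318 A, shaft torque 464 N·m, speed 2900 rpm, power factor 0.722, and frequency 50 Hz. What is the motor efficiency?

ω = 2π × 2900/60 = 303.7 rad/s; P_out = τω = 464 × 303.7 = 140917 W
P_in = √3·V_L·I_L·cosφ = 1.732 × 400 × 318 × 0.722 = 159064 W
η = P_out / P_in = 140917 / 159064 = 0.886 = 88.6%

88.6 %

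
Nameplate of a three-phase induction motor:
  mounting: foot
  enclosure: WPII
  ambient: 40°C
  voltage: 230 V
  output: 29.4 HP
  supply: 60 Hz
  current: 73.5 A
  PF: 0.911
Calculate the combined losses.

P_in = √3·V·I·cosφ = 1.732×230×73.5×0.911 = 26674 W
P_out = 29.4×746 = 21932 W
Losses = P_in − P_out = 26674 − 21932 = 4742 W

4740 W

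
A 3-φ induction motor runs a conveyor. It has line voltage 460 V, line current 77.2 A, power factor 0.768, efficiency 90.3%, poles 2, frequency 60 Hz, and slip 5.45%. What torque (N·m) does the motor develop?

P_in = √3·V·I·cosφ = 1.732 × 460 × 77.2 × 0.768 = 47237 W
P_out = η·P_in = 0.903 × 47237 = 42655 W
n_s = 120×60/2 = 3600 rpm; n = 3600×(1−0.0545) = 3404 rpm
ω = 2π×3404/60 = 356.5 rad/s
τ = P_out/ω = 42655/356.5 = 120 N·m

120 N·m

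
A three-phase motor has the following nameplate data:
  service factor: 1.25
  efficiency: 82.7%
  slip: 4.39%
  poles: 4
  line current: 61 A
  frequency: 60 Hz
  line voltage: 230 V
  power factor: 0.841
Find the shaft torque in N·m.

P_in = √3·V·I·cosφ = 1.732 × 230 × 61 × 0.841 = 20436 W
P_out = η·P_in = 0.827 × 20436 = 16901 W
n_s = 120×60/4 = 1800 rpm; n = 1800×(1−0.0439) = 1721 rpm
ω = 2π×1721/60 = 180.2 rad/s
τ = P_out/ω = 16901/180.2 = 93.8 N·m

93.8 N·m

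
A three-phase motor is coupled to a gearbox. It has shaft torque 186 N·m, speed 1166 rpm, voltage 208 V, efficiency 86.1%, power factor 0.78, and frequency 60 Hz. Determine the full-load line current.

ω = 2π×1166/60 = 122.1 rad/s; P_out = τω = 186 × 122.1 = 22711 W
P_in = P_out / η = 22711 / 0.861 = 26377 W
I_L = P_in / (√3·V_L·cosφ) = 26377 / (1.732 × 208 × 0.78) = 93.9 A

93.9 A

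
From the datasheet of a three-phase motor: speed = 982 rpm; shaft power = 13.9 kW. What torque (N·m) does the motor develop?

ω = 2π × 982/60 = 102.8 rad/s
τ = P/ω = 13900/102.8 = 135 N·m

135 N·m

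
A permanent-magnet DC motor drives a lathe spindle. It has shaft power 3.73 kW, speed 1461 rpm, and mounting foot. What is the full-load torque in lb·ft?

ω = 2π × 1461/60 = 153 rad/s
τ = P/ω = 3730/153 = 24.38 N·m
In lb·ft: 24.38/1.356 = 18 lb·ft

18 lb·ft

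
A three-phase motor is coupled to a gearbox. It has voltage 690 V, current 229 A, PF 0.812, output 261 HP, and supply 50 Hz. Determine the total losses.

27.5 kW

P_in = √3·V·I·cosφ = 1.732×690×229×0.812 = 222223 W
P_out = 261×746 = 194706 W
Losses = P_in − P_out = 222223 − 194706 = 27517 W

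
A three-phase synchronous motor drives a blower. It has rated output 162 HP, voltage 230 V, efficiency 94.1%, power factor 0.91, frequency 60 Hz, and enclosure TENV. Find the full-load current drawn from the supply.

P_out = 162 × 746 = 120852 W
P_in = P_out / η = 120852 / 0.941 = 128429 W
I_L = P_in / (√3·V_L·cosφ) = 128429 / (1.732 × 230 × 0.91) = 354 A

354 A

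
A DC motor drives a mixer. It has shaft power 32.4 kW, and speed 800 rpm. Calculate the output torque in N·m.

387 N·m

ω = 2π × 800/60 = 83.78 rad/s
τ = P/ω = 32400/83.78 = 387 N·m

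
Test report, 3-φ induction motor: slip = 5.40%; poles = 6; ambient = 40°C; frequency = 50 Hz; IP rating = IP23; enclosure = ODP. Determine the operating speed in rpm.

n_s = 120f/p = 120×50/6 = 1000 rpm
n = n_s(1 − s) = 1000 × (1 − 0.054) = 946 rpm

946 rpm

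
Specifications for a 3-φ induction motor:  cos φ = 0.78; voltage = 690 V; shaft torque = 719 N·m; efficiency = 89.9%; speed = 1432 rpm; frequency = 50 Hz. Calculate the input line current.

129 A

ω = 2π×1432/60 = 150 rad/s; P_out = τω = 719 × 150 = 107850 W
P_in = P_out / η = 107850 / 0.899 = 119967 W
I_L = P_in / (√3·V_L·cosφ) = 119967 / (1.732 × 690 × 0.78) = 129 A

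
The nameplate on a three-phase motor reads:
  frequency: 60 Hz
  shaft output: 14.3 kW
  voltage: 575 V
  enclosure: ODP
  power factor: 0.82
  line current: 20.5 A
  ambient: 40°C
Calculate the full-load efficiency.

P_out = 14.3 kW = 14300 W
P_in = √3·V_L·I_L·cosφ = 1.732 × 575 × 20.5 × 0.82 = 16741 W
η = P_out / P_in = 14300 / 16741 = 0.854 = 85.4%

85.4 %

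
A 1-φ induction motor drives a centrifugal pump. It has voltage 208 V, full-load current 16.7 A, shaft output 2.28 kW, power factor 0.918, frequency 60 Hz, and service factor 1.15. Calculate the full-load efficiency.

P_out = 2.28 kW = 2280 W
P_in = V·I·cosφ = 208 × 16.7 × 0.918 = 3189 W
η = P_out / P_in = 2280 / 3189 = 0.715 = 71.5%

71.5 %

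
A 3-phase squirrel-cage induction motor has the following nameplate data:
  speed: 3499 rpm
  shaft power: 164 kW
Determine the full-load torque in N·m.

448 N·m

ω = 2π × 3499/60 = 366.4 rad/s
τ = P/ω = 164000/366.4 = 448 N·m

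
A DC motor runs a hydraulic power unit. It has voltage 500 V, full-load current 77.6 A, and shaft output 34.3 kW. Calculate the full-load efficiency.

88.4 %

P_out = 34.3 kW = 34300 W
P_in = V·I = 500 × 77.6 = 38800 W
η = P_out / P_in = 34300 / 38800 = 0.884 = 88.4%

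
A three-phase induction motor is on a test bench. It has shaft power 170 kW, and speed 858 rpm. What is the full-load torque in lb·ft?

1400 lb·ft

ω = 2π × 858/60 = 89.85 rad/s
τ = P/ω = 170000/89.85 = 1892 N·m
In lb·ft: 1892/1.356 = 1400 lb·ft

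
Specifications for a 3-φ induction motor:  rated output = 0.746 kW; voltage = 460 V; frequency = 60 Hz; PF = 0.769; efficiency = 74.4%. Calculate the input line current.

1.64 A

P_out = 0.746 kW = 746 W
P_in = P_out / η = 746 / 0.744 = 1003 W
I_L = P_in / (√3·V_L·cosφ) = 1003 / (1.732 × 460 × 0.769) = 1.64 A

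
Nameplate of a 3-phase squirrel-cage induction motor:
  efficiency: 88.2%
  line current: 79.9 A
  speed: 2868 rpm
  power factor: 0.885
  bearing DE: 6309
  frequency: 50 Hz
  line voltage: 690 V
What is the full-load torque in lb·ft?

183 lb·ft

P_in = √3·V·I·cosφ = 1.732 × 690 × 79.9 × 0.885 = 84506 W
P_out = η·P_in = 0.882 × 84506 = 74534 W
n = 2868 rpm
ω = 2π×2868/60 = 300.3 rad/s
τ = P_out/ω = 74534/300.3 = 248.2 N·m
In lb·ft: 248.2/1.356 = 183 lb·ft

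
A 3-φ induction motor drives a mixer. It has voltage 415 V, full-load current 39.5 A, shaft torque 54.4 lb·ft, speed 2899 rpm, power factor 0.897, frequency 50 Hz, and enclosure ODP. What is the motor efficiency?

87.9 %

τ = 54.4 lb·ft × 1.356 = 73.77 N·m
ω = 2π × 2899/60 = 303.6 rad/s; P_out = τω = 73.77 × 303.6 = 22397 W
P_in = √3·V_L·I_L·cosφ = 1.732 × 415 × 39.5 × 0.897 = 25467 W
η = P_out / P_in = 22397 / 25467 = 0.879 = 87.9%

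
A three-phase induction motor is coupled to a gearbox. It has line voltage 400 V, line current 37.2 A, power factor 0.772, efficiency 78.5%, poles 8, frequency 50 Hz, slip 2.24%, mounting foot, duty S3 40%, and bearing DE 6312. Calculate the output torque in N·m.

P_in = √3·V·I·cosφ = 1.732 × 400 × 37.2 × 0.772 = 19896 W
P_out = η·P_in = 0.785 × 19896 = 15618 W
n_s = 120×50/8 = 750 rpm; n = 750×(1−0.0224) = 733 rpm
ω = 2π×733/60 = 76.76 rad/s
τ = P_out/ω = 15618/76.76 = 203 N·m

203 N·m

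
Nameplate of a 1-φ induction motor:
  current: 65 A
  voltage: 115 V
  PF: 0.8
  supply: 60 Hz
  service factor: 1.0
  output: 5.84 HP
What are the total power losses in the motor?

1.62 kW

P_in = V·I·cosφ = 115×65×0.8 = 5980 W
P_out = 5.84×746 = 4357 W
Losses = P_in − P_out = 5980 − 4357 = 1623 W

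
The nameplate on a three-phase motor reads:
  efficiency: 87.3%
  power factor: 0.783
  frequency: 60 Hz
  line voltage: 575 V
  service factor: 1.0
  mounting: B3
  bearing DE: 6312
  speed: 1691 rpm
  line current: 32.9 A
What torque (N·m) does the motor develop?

126 N·m

P_in = √3·V·I·cosφ = 1.732 × 575 × 32.9 × 0.783 = 25655 W
P_out = η·P_in = 0.873 × 25655 = 22397 W
n = 1691 rpm
ω = 2π×1691/60 = 177.1 rad/s
τ = P_out/ω = 22397/177.1 = 126 N·m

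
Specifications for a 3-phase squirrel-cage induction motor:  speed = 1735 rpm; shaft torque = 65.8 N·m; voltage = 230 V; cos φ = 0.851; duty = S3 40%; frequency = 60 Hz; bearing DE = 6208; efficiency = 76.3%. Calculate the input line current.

ω = 2π×1735/60 = 181.7 rad/s; P_out = τω = 65.8 × 181.7 = 11956 W
P_in = P_out / η = 11956 / 0.763 = 15670 W
I_L = P_in / (√3·V_L·cosφ) = 15670 / (1.732 × 230 × 0.851) = 46.2 A

46.2 A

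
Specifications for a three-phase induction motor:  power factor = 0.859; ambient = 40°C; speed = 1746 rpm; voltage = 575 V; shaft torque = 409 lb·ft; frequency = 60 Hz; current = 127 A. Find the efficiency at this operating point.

93.3 %

τ = 409 lb·ft × 1.356 = 554.6 N·m
ω = 2π × 1746/60 = 182.8 rad/s; P_out = τω = 554.6 × 182.8 = 101381 W
P_in = √3·V_L·I_L·cosφ = 1.732 × 575 × 127 × 0.859 = 108646 W
η = P_out / P_in = 101381 / 108646 = 0.933 = 93.3%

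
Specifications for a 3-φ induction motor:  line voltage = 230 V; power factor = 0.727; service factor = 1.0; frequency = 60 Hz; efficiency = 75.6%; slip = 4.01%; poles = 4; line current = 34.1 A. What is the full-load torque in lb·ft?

30.4 lb·ft

P_in = √3·V·I·cosφ = 1.732 × 230 × 34.1 × 0.727 = 9876 W
P_out = η·P_in = 0.756 × 9876 = 7466 W
n_s = 120×60/4 = 1800 rpm; n = 1800×(1−0.0401) = 1728 rpm
ω = 2π×1728/60 = 181 rad/s
τ = P_out/ω = 7466/181 = 41.25 N·m
In lb·ft: 41.25/1.356 = 30.4 lb·ft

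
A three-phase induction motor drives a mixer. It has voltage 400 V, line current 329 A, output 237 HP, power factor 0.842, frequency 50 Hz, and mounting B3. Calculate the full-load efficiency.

P_out = 237 × 746 = 176802 W
P_in = √3·V_L·I_L·cosφ = 1.732 × 400 × 329 × 0.842 = 191918 W
η = P_out / P_in = 176802 / 191918 = 0.921 = 92.1%

92.1 %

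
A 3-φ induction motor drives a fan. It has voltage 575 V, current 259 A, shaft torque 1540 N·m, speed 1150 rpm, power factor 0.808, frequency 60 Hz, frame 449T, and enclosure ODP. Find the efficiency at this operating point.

89.0 %

ω = 2π × 1150/60 = 120.4 rad/s; P_out = τω = 1540 × 120.4 = 185416 W
P_in = √3·V_L·I_L·cosφ = 1.732 × 575 × 259 × 0.808 = 208414 W
η = P_out / P_in = 185416 / 208414 = 0.890 = 89.0%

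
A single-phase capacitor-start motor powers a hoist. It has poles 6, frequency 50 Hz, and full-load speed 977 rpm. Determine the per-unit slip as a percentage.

n_s = 120f/p = 120×50/6 = 1000 rpm
s = (n_s − n)/n_s = (1000 − 977)/1000 = 0.0230

2.30 %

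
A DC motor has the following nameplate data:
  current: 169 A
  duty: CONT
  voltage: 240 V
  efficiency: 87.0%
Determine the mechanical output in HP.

47.3 HP

P_in = V·I = 240 × 169 = 40560 W
P_out = η·P_in = 0.87 × 40560 = 35287 W
= 35287/746 = 47.3 HP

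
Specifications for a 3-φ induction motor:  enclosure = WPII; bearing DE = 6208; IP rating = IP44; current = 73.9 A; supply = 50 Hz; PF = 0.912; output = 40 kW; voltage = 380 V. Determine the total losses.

4360 W

P_in = √3·V·I·cosφ = 1.732×380×73.9×0.912 = 44358 W
P_out = 40000 W
Losses = P_in − P_out = 44358 − 40000 = 4358 W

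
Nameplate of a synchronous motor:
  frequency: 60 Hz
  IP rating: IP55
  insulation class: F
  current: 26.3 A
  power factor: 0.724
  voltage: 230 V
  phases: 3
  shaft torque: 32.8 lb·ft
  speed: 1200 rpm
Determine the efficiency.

73.7 %

τ = 32.8 lb·ft × 1.356 = 44.48 N·m
ω = 2π × 1200/60 = 125.7 rad/s; P_out = τω = 44.48 × 125.7 = 5591 W
P_in = √3·V_L·I_L·cosφ = 1.732 × 230 × 26.3 × 0.724 = 7585 W
η = P_out / P_in = 5591 / 7585 = 0.737 = 73.7%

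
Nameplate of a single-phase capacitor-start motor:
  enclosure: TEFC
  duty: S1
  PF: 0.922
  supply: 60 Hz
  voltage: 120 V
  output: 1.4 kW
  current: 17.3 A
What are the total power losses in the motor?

P_in = V·I·cosφ = 120×17.3×0.922 = 1914 W
P_out = 1400 W
Losses = P_in − P_out = 1914 − 1400 = 514 W

514 W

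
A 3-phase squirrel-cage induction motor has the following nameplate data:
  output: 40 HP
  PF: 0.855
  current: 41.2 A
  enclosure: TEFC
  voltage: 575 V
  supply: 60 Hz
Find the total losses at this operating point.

5.24 kW

P_in = √3·V·I·cosφ = 1.732×575×41.2×0.855 = 35082 W
P_out = 40×746 = 29840 W
Losses = P_in − P_out = 35082 − 29840 = 5242 W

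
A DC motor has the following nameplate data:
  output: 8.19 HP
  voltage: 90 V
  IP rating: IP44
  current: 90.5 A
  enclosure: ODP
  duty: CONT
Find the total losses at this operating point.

P_in = V·I = 90×90.5 = 8145 W
P_out = 8.19×746 = 6110 W
Losses = P_in − P_out = 8145 − 6110 = 2035 W

2040 W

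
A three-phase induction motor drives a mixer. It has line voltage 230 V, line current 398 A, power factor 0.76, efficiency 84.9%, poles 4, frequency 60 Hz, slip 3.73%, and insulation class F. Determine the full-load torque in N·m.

564 N·m

P_in = √3·V·I·cosφ = 1.732 × 230 × 398 × 0.76 = 120496 W
P_out = η·P_in = 0.849 × 120496 = 102301 W
n_s = 120×60/4 = 1800 rpm; n = 1800×(1−0.0373) = 1733 rpm
ω = 2π×1733/60 = 181.5 rad/s
τ = P_out/ω = 102301/181.5 = 564 N·m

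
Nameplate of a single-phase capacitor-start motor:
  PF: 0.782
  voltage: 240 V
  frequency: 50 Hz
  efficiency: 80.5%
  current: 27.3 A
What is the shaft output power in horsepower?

P_in = V·I·cosφ = 240 × 27.3 × 0.782 = 5124 W
P_out = η·P_in = 0.805 × 5124 = 4125 W
= 4125/746 = 5.53 HP

5.53 HP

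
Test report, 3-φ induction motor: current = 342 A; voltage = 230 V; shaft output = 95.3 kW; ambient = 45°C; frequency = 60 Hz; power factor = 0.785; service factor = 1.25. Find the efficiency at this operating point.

89.1 %

P_out = 95.3 kW = 95300 W
P_in = √3·V_L·I_L·cosφ = 1.732 × 230 × 342 × 0.785 = 106948 W
η = P_out / P_in = 95300 / 106948 = 0.891 = 89.1%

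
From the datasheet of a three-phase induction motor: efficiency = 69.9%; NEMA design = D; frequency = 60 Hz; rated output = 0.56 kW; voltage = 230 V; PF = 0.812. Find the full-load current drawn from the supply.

P_out = 0.56 kW = 560 W
P_in = P_out / η = 560 / 0.699 = 801 W
I_L = P_in / (√3·V_L·cosφ) = 801 / (1.732 × 230 × 0.812) = 2.48 A

2.48 A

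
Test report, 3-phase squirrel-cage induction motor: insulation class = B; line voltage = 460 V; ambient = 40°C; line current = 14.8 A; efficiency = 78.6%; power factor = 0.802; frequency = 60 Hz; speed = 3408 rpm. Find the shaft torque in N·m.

P_in = √3·V·I·cosφ = 1.732 × 460 × 14.8 × 0.802 = 9457 W
P_out = η·P_in = 0.786 × 9457 = 7433 W
n = 3408 rpm
ω = 2π×3408/60 = 356.9 rad/s
τ = P_out/ω = 7433/356.9 = 20.8 N·m

20.8 N·m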